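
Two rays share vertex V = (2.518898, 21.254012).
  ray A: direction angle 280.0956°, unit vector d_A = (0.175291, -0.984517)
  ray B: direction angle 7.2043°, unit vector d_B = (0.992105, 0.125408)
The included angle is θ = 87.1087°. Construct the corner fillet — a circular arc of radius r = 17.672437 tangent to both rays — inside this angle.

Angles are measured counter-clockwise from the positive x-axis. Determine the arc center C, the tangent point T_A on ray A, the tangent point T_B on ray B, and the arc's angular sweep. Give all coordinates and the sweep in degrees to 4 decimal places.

bisector direction at 323.6499° = (0.805411,-0.592717)
center distance |VC| = r/sin(θ/2) = 17.672437/sin(43.5543°) = 25.647824
C = V + |VC|·bis = (23.1759,6.0521)
T_A = V + ((C−V)·d_A)·d_A = V + 18.5875·d_A = (5.7771,2.9543)
T_B = V + ((C−V)·d_B)·d_B = V + 18.5875·d_B = (20.9597,23.5850)
sweep = 180° − θ = 92.8913°

center=(23.1759,6.0521) T_A=(5.7771,2.9543) T_B=(20.9597,23.5850) sweep=92.8913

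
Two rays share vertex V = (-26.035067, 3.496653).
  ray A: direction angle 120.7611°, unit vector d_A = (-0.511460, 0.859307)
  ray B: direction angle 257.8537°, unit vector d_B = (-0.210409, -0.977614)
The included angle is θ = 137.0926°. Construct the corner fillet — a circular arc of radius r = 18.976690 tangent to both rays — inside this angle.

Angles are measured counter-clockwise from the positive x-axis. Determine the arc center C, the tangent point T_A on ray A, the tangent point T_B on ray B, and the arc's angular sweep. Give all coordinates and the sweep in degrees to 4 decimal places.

center=(-46.1560,0.1990) T_A=(-29.8492,9.9049) T_B=(-27.6042,-3.7938) sweep=42.9074

bisector direction at 189.3074° = (-0.986835,-0.161731)
center distance |VC| = r/sin(θ/2) = 18.976690/sin(68.5463°) = 20.389402
C = V + |VC|·bis = (-46.1560,0.1990)
T_A = V + ((C−V)·d_A)·d_A = V + 7.4574·d_A = (-29.8492,9.9049)
T_B = V + ((C−V)·d_B)·d_B = V + 7.4574·d_B = (-27.6042,-3.7938)
sweep = 180° − θ = 42.9074°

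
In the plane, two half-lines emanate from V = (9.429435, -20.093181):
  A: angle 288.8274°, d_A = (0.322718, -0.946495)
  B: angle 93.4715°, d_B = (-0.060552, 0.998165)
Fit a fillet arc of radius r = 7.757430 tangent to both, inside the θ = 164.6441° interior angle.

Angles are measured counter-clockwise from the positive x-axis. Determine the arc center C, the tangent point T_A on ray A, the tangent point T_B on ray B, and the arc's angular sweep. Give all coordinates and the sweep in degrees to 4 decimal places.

bisector direction at 11.1495° = (0.981126,0.193369)
center distance |VC| = r/sin(θ/2) = 7.757430/sin(82.3221°) = 7.827607
C = V + |VC|·bis = (17.1093,-18.5796)
T_A = V + ((C−V)·d_A)·d_A = V + 1.0458·d_A = (9.7669,-21.0830)
T_B = V + ((C−V)·d_B)·d_B = V + 1.0458·d_B = (9.3661,-19.0493)
sweep = 180° − θ = 15.3559°

center=(17.1093,-18.5796) T_A=(9.7669,-21.0830) T_B=(9.3661,-19.0493) sweep=15.3559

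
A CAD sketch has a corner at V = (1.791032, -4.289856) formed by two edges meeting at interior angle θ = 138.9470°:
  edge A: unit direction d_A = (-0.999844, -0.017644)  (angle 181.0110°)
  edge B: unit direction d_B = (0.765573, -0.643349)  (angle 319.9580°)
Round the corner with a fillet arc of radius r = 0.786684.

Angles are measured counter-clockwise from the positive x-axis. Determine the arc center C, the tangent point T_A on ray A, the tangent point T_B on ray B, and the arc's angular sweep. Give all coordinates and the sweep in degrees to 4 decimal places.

bisector direction at 250.4845° = (-0.334062,-0.942551)
center distance |VC| = r/sin(θ/2) = 0.786684/sin(69.4735°) = 0.840017
C = V + |VC|·bis = (1.5104,-5.0816)
T_A = V + ((C−V)·d_A)·d_A = V + 0.2945·d_A = (1.4965,-4.2951)
T_B = V + ((C−V)·d_B)·d_B = V + 0.2945·d_B = (2.0165,-4.4794)
sweep = 180° − θ = 41.0530°

center=(1.5104,-5.0816) T_A=(1.4965,-4.2951) T_B=(2.0165,-4.4794) sweep=41.0530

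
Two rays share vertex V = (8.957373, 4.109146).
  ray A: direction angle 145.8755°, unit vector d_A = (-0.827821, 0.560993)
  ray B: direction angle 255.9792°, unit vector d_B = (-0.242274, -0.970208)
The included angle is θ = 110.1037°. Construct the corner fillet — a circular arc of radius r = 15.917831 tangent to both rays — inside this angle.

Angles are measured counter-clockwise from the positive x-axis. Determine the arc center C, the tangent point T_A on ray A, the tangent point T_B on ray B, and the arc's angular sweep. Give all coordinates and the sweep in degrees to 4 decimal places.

bisector direction at 200.9273° = (-0.934034,-0.357184)
center distance |VC| = r/sin(θ/2) = 15.917831/sin(55.0519°) = 19.419786
C = V + |VC|·bis = (-9.1814,-2.8273)
T_A = V + ((C−V)·d_A)·d_A = V + 11.1243·d_A = (-0.2516,10.3498)
T_B = V + ((C−V)·d_B)·d_B = V + 11.1243·d_B = (6.2622,-6.6838)
sweep = 180° − θ = 69.8963°

center=(-9.1814,-2.8273) T_A=(-0.2516,10.3498) T_B=(6.2622,-6.6838) sweep=69.8963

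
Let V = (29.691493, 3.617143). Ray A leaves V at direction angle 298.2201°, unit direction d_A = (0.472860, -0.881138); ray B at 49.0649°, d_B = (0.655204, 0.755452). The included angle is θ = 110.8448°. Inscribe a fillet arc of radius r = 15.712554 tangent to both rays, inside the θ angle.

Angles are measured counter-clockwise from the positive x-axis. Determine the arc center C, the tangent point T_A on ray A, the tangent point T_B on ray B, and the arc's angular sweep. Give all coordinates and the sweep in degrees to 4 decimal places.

bisector direction at 353.6425° = (0.993850,-0.110732)
center distance |VC| = r/sin(θ/2) = 15.712554/sin(55.4224°) = 19.083495
C = V + |VC|·bis = (48.6576,1.5040)
T_A = V + ((C−V)·d_A)·d_A = V + 10.8303·d_A = (34.8127,-5.9258)
T_B = V + ((C−V)·d_B)·d_B = V + 10.8303·d_B = (36.7875,11.7989)
sweep = 180° − θ = 69.1552°

center=(48.6576,1.5040) T_A=(34.8127,-5.9258) T_B=(36.7875,11.7989) sweep=69.1552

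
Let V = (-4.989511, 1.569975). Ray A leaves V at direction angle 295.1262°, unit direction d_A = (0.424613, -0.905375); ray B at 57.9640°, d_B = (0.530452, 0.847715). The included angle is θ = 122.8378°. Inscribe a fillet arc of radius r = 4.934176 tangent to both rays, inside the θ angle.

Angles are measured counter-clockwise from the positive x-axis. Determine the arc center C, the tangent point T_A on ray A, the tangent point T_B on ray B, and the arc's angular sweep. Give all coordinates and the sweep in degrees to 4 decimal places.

center=(0.6192,1.2314) T_A=(-3.8481,-0.8638) T_B=(-3.5636,3.8487) sweep=57.1622

bisector direction at 356.5451° = (0.998183,-0.060263)
center distance |VC| = r/sin(θ/2) = 4.934176/sin(61.4189°) = 5.618889
C = V + |VC|·bis = (0.6192,1.2314)
T_A = V + ((C−V)·d_A)·d_A = V + 2.6881·d_A = (-3.8481,-0.8638)
T_B = V + ((C−V)·d_B)·d_B = V + 2.6881·d_B = (-3.5636,3.8487)
sweep = 180° − θ = 57.1622°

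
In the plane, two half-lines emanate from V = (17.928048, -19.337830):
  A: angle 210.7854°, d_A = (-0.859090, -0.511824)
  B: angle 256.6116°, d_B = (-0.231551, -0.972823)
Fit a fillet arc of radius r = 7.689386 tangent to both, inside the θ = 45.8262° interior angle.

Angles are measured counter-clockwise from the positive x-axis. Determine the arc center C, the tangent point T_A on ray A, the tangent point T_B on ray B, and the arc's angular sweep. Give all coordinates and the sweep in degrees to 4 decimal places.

bisector direction at 233.6985° = (-0.592034,-0.805913)
center distance |VC| = r/sin(θ/2) = 7.689386/sin(22.9131°) = 19.750073
C = V + |VC|·bis = (6.2353,-35.2547)
T_A = V + ((C−V)·d_A)·d_A = V + 18.1917·d_A = (2.2997,-28.6488)
T_B = V + ((C−V)·d_B)·d_B = V + 18.1917·d_B = (13.7157,-37.0352)
sweep = 180° − θ = 134.1738°

center=(6.2353,-35.2547) T_A=(2.2997,-28.6488) T_B=(13.7157,-37.0352) sweep=134.1738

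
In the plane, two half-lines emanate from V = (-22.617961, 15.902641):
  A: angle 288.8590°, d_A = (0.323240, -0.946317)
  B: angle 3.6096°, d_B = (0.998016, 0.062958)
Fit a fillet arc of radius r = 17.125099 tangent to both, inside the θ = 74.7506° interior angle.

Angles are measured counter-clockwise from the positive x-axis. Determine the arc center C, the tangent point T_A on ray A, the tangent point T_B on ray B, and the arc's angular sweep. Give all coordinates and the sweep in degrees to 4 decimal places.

bisector direction at 326.2343° = (0.831317,-0.555798)
center distance |VC| = r/sin(θ/2) = 17.125099/sin(37.3753°) = 28.211135
C = V + |VC|·bis = (0.8344,0.2229)
T_A = V + ((C−V)·d_A)·d_A = V + 22.4187·d_A = (-15.3713,-5.3126)
T_B = V + ((C−V)·d_B)·d_B = V + 22.4187·d_B = (-0.2437,17.3141)
sweep = 180° − θ = 105.2494°

center=(0.8344,0.2229) T_A=(-15.3713,-5.3126) T_B=(-0.2437,17.3141) sweep=105.2494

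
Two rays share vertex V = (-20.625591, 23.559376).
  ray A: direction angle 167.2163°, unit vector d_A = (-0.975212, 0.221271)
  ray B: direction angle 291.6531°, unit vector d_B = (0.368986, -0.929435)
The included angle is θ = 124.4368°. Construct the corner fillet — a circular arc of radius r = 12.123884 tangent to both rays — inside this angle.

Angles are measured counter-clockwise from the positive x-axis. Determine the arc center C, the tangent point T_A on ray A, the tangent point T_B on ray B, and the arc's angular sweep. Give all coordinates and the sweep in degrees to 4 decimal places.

center=(-29.5372,13.1493) T_A=(-26.8545,24.9727) T_B=(-18.2688,17.6229) sweep=55.5632

bisector direction at 229.4347° = (-0.650314,-0.759665)
center distance |VC| = r/sin(θ/2) = 12.123884/sin(62.2184°) = 13.703474
C = V + |VC|·bis = (-29.5372,13.1493)
T_A = V + ((C−V)·d_A)·d_A = V + 6.3872·d_A = (-26.8545,24.9727)
T_B = V + ((C−V)·d_B)·d_B = V + 6.3872·d_B = (-18.2688,17.6229)
sweep = 180° − θ = 55.5632°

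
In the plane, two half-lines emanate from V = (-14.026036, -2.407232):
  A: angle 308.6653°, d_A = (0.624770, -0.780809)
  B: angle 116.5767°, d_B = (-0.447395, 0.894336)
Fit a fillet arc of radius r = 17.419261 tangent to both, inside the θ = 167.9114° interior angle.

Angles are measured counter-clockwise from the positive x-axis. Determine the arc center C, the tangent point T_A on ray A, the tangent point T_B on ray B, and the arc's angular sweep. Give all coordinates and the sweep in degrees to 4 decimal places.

center=(0.7274,7.0356) T_A=(-12.8737,-3.8474) T_B=(-14.8512,-0.7577) sweep=12.0886

bisector direction at 32.6210° = (0.842255,0.539080)
center distance |VC| = r/sin(θ/2) = 17.419261/sin(83.9557°) = 17.516640
C = V + |VC|·bis = (0.7274,7.0356)
T_A = V + ((C−V)·d_A)·d_A = V + 1.8445·d_A = (-12.8737,-3.8474)
T_B = V + ((C−V)·d_B)·d_B = V + 1.8445·d_B = (-14.8512,-0.7577)
sweep = 180° − θ = 12.0886°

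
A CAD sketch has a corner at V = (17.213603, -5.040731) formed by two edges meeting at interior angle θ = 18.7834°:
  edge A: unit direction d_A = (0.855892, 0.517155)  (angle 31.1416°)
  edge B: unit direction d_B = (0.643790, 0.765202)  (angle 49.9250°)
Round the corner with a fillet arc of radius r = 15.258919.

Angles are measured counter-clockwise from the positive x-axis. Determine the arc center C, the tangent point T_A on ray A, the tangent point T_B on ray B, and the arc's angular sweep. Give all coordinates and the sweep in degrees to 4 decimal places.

bisector direction at 40.5333° = (0.760028,0.649890)
center distance |VC| = r/sin(θ/2) = 15.258919/sin(9.3917°) = 93.507994
C = V + |VC|·bis = (88.2823,55.7292)
T_A = V + ((C−V)·d_A)·d_A = V + 92.2546·d_A = (96.1736,42.6692)
T_B = V + ((C−V)·d_B)·d_B = V + 92.2546·d_B = (76.6062,65.5527)
sweep = 180° − θ = 161.2166°

center=(88.2823,55.7292) T_A=(96.1736,42.6692) T_B=(76.6062,65.5527) sweep=161.2166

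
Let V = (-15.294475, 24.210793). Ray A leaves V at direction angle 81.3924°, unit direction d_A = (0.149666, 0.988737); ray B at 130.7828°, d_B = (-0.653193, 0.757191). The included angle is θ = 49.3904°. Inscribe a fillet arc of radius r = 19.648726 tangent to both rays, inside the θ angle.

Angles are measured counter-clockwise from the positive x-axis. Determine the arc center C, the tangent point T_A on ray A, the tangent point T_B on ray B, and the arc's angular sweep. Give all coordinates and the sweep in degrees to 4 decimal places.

center=(-28.3268,69.3991) T_A=(-8.8994,66.4583) T_B=(-43.2047,56.5647) sweep=130.6096

bisector direction at 106.0876° = (-0.277107,0.960839)
center distance |VC| = r/sin(θ/2) = 19.648726/sin(24.6952°) = 47.030041
C = V + |VC|·bis = (-28.3268,69.3991)
T_A = V + ((C−V)·d_A)·d_A = V + 42.7288·d_A = (-8.8994,66.4583)
T_B = V + ((C−V)·d_B)·d_B = V + 42.7288·d_B = (-43.2047,56.5647)
sweep = 180° − θ = 130.6096°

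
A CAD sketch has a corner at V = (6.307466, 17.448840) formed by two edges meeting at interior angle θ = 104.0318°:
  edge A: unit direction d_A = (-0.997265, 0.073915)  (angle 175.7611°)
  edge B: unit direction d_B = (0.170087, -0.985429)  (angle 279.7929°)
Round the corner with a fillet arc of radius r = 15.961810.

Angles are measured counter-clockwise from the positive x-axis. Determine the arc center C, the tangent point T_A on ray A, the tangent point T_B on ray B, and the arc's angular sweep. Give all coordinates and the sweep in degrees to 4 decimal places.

bisector direction at 227.7770° = (-0.672018,-0.740535)
center distance |VC| = r/sin(θ/2) = 15.961810/sin(52.0159°) = 20.251438
C = V + |VC|·bis = (-7.3019,2.4519)
T_A = V + ((C−V)·d_A)·d_A = V + 12.4636·d_A = (-6.1220,18.3701)
T_B = V + ((C−V)·d_B)·d_B = V + 12.4636·d_B = (8.4274,5.1668)
sweep = 180° − θ = 75.9682°

center=(-7.3019,2.4519) T_A=(-6.1220,18.3701) T_B=(8.4274,5.1668) sweep=75.9682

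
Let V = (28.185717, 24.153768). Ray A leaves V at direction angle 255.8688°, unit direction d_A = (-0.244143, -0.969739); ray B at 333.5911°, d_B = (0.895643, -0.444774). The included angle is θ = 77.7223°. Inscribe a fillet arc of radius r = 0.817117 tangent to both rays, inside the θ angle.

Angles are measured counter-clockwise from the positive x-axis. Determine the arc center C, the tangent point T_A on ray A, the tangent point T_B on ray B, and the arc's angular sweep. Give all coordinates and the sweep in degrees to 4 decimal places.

bisector direction at 294.7299° = (0.418342,-0.908290)
center distance |VC| = r/sin(θ/2) = 0.817117/sin(38.8612°) = 1.302313
C = V + |VC|·bis = (28.7305,22.9709)
T_A = V + ((C−V)·d_A)·d_A = V + 1.0141·d_A = (27.9381,23.1704)
T_B = V + ((C−V)·d_B)·d_B = V + 1.0141·d_B = (29.0940,23.7027)
sweep = 180° − θ = 102.2777°

center=(28.7305,22.9709) T_A=(27.9381,23.1704) T_B=(29.0940,23.7027) sweep=102.2777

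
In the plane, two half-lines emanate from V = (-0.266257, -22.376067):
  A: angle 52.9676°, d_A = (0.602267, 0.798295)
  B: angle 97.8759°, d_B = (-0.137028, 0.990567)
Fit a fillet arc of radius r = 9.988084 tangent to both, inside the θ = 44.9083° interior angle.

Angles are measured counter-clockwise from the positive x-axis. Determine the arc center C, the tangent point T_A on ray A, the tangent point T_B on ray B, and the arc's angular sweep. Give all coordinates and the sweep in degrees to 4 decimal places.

bisector direction at 75.4218° = (0.251702,0.967805)
center distance |VC| = r/sin(θ/2) = 9.988084/sin(22.4541°) = 26.150651
C = V + |VC|·bis = (6.3159,2.9327)
T_A = V + ((C−V)·d_A)·d_A = V + 24.1681·d_A = (14.2894,-3.0828)
T_B = V + ((C−V)·d_B)·d_B = V + 24.1681·d_B = (-3.5780,1.5640)
sweep = 180° − θ = 135.0917°

center=(6.3159,2.9327) T_A=(14.2894,-3.0828) T_B=(-3.5780,1.5640) sweep=135.0917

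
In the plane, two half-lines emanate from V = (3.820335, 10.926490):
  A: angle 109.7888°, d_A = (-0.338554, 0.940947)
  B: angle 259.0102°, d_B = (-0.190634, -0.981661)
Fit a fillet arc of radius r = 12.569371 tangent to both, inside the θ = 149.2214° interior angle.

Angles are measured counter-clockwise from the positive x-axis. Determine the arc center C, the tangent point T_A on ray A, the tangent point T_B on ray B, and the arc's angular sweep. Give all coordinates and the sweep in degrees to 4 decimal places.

bisector direction at 184.3995° = (-0.997053,-0.076710)
center distance |VC| = r/sin(θ/2) = 12.569371/sin(74.6107°) = 13.036806
C = V + |VC|·bis = (-9.1781,9.9264)
T_A = V + ((C−V)·d_A)·d_A = V + 3.4597·d_A = (2.6491,14.1818)
T_B = V + ((C−V)·d_B)·d_B = V + 3.4597·d_B = (3.1608,7.5303)
sweep = 180° − θ = 30.7786°

center=(-9.1781,9.9264) T_A=(2.6491,14.1818) T_B=(3.1608,7.5303) sweep=30.7786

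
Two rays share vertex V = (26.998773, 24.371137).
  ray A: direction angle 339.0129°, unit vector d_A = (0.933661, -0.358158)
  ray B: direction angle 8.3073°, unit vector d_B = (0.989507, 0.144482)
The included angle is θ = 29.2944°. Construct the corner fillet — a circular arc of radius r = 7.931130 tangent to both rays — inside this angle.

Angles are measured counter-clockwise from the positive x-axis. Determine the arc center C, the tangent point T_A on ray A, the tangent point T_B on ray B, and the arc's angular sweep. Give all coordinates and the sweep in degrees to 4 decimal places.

bisector direction at 353.6601° = (0.993884,-0.110426)
center distance |VC| = r/sin(θ/2) = 7.931130/sin(14.6472°) = 31.364894
C = V + |VC|·bis = (58.1718,20.9076)
T_A = V + ((C−V)·d_A)·d_A = V + 30.3456·d_A = (55.3313,13.5026)
T_B = V + ((C−V)·d_B)·d_B = V + 30.3456·d_B = (57.0259,28.7555)
sweep = 180° − θ = 150.7056°

center=(58.1718,20.9076) T_A=(55.3313,13.5026) T_B=(57.0259,28.7555) sweep=150.7056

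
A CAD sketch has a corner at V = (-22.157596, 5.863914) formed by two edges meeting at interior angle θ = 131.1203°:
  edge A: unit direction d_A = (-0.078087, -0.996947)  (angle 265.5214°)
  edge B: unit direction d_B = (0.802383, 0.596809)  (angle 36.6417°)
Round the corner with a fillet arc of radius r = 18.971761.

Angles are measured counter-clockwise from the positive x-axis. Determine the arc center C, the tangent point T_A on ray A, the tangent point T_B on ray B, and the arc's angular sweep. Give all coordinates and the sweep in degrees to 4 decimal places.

bisector direction at 331.0815° = (0.875309,-0.483564)
center distance |VC| = r/sin(θ/2) = 18.971761/sin(65.5601°) = 20.839018
C = V + |VC|·bis = (-3.9170,-4.2131)
T_A = V + ((C−V)·d_A)·d_A = V + 8.6219·d_A = (-22.8309,-2.7316)
T_B = V + ((C−V)·d_B)·d_B = V + 8.6219·d_B = (-15.2395,11.0095)
sweep = 180° − θ = 48.8797°

center=(-3.9170,-4.2131) T_A=(-22.8309,-2.7316) T_B=(-15.2395,11.0095) sweep=48.8797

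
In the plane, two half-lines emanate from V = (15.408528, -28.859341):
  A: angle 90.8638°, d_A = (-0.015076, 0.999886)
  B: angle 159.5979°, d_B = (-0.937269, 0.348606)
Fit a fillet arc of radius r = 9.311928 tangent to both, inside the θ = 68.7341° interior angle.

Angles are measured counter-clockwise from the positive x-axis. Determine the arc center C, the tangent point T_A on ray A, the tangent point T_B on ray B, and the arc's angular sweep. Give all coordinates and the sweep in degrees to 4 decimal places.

bisector direction at 125.2309° = (-0.576872,0.816834)
center distance |VC| = r/sin(θ/2) = 9.311928/sin(34.3670°) = 16.496109
C = V + |VC|·bis = (5.8924,-15.3848)
T_A = V + ((C−V)·d_A)·d_A = V + 13.6165·d_A = (15.2033,-15.2444)
T_B = V + ((C−V)·d_B)·d_B = V + 13.6165·d_B = (2.6462,-24.1125)
sweep = 180° − θ = 111.2659°

center=(5.8924,-15.3848) T_A=(15.2033,-15.2444) T_B=(2.6462,-24.1125) sweep=111.2659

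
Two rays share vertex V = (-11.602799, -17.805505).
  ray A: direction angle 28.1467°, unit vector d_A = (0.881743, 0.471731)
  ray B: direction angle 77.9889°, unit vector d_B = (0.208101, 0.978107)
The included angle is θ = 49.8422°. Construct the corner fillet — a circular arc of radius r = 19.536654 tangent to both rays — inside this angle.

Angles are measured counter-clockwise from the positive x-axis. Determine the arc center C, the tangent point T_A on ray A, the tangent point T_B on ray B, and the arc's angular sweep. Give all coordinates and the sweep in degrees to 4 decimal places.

center=(16.2563,19.2559) T_A=(25.4723,2.0296) T_B=(-2.8527,23.3215) sweep=130.1578

bisector direction at 53.0678° = (0.600870,0.799347)
center distance |VC| = r/sin(θ/2) = 19.536654/sin(24.9211°) = 46.364626
C = V + |VC|·bis = (16.2563,19.2559)
T_A = V + ((C−V)·d_A)·d_A = V + 42.0476·d_A = (25.4723,2.0296)
T_B = V + ((C−V)·d_B)·d_B = V + 42.0476·d_B = (-2.8527,23.3215)
sweep = 180° − θ = 130.1578°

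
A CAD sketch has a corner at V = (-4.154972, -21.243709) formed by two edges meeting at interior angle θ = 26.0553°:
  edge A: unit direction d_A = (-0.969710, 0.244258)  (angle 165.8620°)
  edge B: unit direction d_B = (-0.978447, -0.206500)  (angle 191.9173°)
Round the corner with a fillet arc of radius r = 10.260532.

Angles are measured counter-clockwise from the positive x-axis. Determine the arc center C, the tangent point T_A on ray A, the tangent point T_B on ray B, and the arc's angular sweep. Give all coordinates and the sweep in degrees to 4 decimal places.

bisector direction at 178.8897° = (-0.999812,0.019378)
center distance |VC| = r/sin(θ/2) = 10.260532/sin(13.0276°) = 45.517148
C = V + |VC|·bis = (-49.6636,-20.3617)
T_A = V + ((C−V)·d_A)·d_A = V + 44.3456·d_A = (-47.1574,-10.4119)
T_B = V + ((C−V)·d_B)·d_B = V + 44.3456·d_B = (-47.5448,-30.4011)
sweep = 180° − θ = 153.9447°

center=(-49.6636,-20.3617) T_A=(-47.1574,-10.4119) T_B=(-47.5448,-30.4011) sweep=153.9447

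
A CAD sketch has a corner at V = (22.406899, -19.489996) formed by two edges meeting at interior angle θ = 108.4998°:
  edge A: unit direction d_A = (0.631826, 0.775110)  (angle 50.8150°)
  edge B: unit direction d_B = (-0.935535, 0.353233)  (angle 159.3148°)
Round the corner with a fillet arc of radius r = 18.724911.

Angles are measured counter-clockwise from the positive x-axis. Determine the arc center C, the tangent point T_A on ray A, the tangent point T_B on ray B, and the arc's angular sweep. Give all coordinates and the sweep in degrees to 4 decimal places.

center=(16.4101,2.7894) T_A=(30.9240,-9.0415) T_B=(9.7958,-14.7284) sweep=71.5002

bisector direction at 105.0649° = (-0.259913,0.965632)
center distance |VC| = r/sin(θ/2) = 18.724911/sin(54.2499°) = 23.072369
C = V + |VC|·bis = (16.4101,2.7894)
T_A = V + ((C−V)·d_A)·d_A = V + 13.4801·d_A = (30.9240,-9.0415)
T_B = V + ((C−V)·d_B)·d_B = V + 13.4801·d_B = (9.7958,-14.7284)
sweep = 180° − θ = 71.5002°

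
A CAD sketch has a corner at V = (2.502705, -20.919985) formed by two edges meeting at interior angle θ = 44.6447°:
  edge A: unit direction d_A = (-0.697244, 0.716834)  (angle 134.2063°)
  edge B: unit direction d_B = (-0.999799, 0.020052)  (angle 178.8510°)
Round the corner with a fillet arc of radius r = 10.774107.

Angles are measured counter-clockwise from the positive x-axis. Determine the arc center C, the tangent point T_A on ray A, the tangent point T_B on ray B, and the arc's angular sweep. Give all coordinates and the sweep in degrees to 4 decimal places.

center=(-23.5168,-9.6219) T_A=(-15.7936,-2.1097) T_B=(-23.7328,-20.3938) sweep=135.3553

bisector direction at 156.5286° = (-0.917259,0.398290)
center distance |VC| = r/sin(θ/2) = 10.774107/sin(22.3224°) = 28.366571
C = V + |VC|·bis = (-23.5168,-9.6219)
T_A = V + ((C−V)·d_A)·d_A = V + 26.2408·d_A = (-15.7936,-2.1097)
T_B = V + ((C−V)·d_B)·d_B = V + 26.2408·d_B = (-23.7328,-20.3938)
sweep = 180° − θ = 135.3553°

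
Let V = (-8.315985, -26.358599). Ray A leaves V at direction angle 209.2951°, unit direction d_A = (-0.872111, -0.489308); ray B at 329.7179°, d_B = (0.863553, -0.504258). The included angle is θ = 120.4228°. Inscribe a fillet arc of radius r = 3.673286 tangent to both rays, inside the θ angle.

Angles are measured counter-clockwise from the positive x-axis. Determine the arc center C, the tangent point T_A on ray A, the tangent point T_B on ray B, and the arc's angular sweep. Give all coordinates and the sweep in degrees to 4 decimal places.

bisector direction at 269.5065° = (-0.008613,-0.999963)
center distance |VC| = r/sin(θ/2) = 3.673286/sin(60.2114°) = 4.232558
C = V + |VC|·bis = (-8.3524,-30.5910)
T_A = V + ((C−V)·d_A)·d_A = V + 2.1027·d_A = (-10.1498,-27.3875)
T_B = V + ((C−V)·d_B)·d_B = V + 2.1027·d_B = (-6.5002,-27.4189)
sweep = 180° − θ = 59.5772°

center=(-8.3524,-30.5910) T_A=(-10.1498,-27.3875) T_B=(-6.5002,-27.4189) sweep=59.5772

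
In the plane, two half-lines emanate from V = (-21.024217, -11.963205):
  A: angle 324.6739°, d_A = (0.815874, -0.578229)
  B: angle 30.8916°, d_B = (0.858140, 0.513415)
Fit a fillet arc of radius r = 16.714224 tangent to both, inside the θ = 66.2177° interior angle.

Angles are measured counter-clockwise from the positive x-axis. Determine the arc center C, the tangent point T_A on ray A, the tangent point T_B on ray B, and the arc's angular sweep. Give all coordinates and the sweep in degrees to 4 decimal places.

bisector direction at 357.7828° = (0.999251,-0.038689)
center distance |VC| = r/sin(θ/2) = 16.714224/sin(33.1088°) = 30.599166
C = V + |VC|·bis = (9.5520,-13.1470)
T_A = V + ((C−V)·d_A)·d_A = V + 25.6309·d_A = (-0.1126,-26.7838)
T_B = V + ((C−V)·d_B)·d_B = V + 25.6309·d_B = (0.9707,1.1961)
sweep = 180° − θ = 113.7823°

center=(9.5520,-13.1470) T_A=(-0.1126,-26.7838) T_B=(0.9707,1.1961) sweep=113.7823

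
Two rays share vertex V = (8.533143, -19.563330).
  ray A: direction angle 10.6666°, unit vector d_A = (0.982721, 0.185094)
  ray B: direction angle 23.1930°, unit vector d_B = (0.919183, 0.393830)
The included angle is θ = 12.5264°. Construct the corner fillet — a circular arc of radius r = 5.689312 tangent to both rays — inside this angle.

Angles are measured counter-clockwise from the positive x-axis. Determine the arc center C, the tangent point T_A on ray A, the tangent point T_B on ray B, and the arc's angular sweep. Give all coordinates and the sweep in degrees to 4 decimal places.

center=(58.4227,-4.3774) T_A=(59.4758,-9.9684) T_B=(56.1821,0.8522) sweep=167.4736

bisector direction at 16.9298° = (0.956662,0.291200)
center distance |VC| = r/sin(θ/2) = 5.689312/sin(6.2632°) = 52.149647
C = V + |VC|·bis = (58.4227,-4.3774)
T_A = V + ((C−V)·d_A)·d_A = V + 51.8384·d_A = (59.4758,-9.9684)
T_B = V + ((C−V)·d_B)·d_B = V + 51.8384·d_B = (56.1821,0.8522)
sweep = 180° − θ = 167.4736°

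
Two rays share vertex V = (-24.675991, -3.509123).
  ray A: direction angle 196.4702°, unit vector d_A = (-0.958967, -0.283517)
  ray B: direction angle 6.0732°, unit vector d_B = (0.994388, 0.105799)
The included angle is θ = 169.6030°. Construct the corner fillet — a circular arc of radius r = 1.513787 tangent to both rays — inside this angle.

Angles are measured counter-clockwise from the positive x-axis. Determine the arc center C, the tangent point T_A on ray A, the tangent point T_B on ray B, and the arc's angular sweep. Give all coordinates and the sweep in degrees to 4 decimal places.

bisector direction at 281.2717° = (0.195462,-0.980711)
center distance |VC| = r/sin(θ/2) = 1.513787/sin(84.8015°) = 1.520039
C = V + |VC|·bis = (-24.3789,-4.9998)
T_A = V + ((C−V)·d_A)·d_A = V + 0.1377·d_A = (-24.8081,-3.5482)
T_B = V + ((C−V)·d_B)·d_B = V + 0.1377·d_B = (-24.5390,-3.4946)
sweep = 180° − θ = 10.3970°

center=(-24.3789,-4.9998) T_A=(-24.8081,-3.5482) T_B=(-24.5390,-3.4946) sweep=10.3970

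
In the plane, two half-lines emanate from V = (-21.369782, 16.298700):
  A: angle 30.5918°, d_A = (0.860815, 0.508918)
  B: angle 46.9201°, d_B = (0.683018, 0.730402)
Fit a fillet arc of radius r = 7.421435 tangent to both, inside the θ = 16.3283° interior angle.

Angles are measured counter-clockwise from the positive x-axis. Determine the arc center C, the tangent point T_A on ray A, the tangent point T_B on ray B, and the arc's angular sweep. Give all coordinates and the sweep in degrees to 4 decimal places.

bisector direction at 38.7559° = (0.779819,0.626004)
center distance |VC| = r/sin(θ/2) = 7.421435/sin(8.1641°) = 52.260093
C = V + |VC|·bis = (19.3837,49.0138)
T_A = V + ((C−V)·d_A)·d_A = V + 51.7305·d_A = (23.1606,42.6253)
T_B = V + ((C−V)·d_B)·d_B = V + 51.7305·d_B = (13.9630,54.0827)
sweep = 180° − θ = 163.6717°

center=(19.3837,49.0138) T_A=(23.1606,42.6253) T_B=(13.9630,54.0827) sweep=163.6717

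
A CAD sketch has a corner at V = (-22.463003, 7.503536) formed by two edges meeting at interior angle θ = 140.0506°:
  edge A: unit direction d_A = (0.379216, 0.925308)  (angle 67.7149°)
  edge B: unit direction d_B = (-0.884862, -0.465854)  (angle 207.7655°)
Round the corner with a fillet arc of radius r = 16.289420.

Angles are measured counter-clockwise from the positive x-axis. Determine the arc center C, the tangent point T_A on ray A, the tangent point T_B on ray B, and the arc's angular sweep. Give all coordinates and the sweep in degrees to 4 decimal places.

bisector direction at 137.7402° = (-0.740103,0.672493)
center distance |VC| = r/sin(θ/2) = 16.289420/sin(70.0253°) = 17.332055
C = V + |VC|·bis = (-35.2905,19.1592)
T_A = V + ((C−V)·d_A)·d_A = V + 5.9207·d_A = (-20.2178,12.9820)
T_B = V + ((C−V)·d_B)·d_B = V + 5.9207·d_B = (-27.7020,4.7453)
sweep = 180° − θ = 39.9494°

center=(-35.2905,19.1592) T_A=(-20.2178,12.9820) T_B=(-27.7020,4.7453) sweep=39.9494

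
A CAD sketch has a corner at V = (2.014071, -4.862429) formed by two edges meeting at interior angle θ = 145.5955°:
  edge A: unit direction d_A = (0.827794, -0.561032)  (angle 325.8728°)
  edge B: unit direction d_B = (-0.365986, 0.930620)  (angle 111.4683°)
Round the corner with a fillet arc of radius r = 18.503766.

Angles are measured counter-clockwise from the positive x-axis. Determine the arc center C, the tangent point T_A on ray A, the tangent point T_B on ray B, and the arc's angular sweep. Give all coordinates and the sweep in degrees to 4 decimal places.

center=(17.1374,7.2409) T_A=(6.7562,-8.0764) T_B=(-0.0825,0.4688) sweep=34.4045

bisector direction at 38.6706° = (0.780752,0.624841)
center distance |VC| = r/sin(θ/2) = 18.503766/sin(72.7977°) = 19.370261
C = V + |VC|·bis = (17.1374,7.2409)
T_A = V + ((C−V)·d_A)·d_A = V + 5.7287·d_A = (6.7562,-8.0764)
T_B = V + ((C−V)·d_B)·d_B = V + 5.7287·d_B = (-0.0825,0.4688)
sweep = 180° − θ = 34.4045°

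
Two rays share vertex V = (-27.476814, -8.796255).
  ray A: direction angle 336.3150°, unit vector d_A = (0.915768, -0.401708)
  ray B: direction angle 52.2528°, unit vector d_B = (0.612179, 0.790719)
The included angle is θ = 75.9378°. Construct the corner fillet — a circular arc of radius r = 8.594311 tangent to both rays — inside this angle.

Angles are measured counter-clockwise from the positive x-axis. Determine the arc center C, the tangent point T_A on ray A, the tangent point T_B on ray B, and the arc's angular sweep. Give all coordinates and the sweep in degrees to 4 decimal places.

bisector direction at 14.2839° = (0.969085,0.246727)
center distance |VC| = r/sin(θ/2) = 8.594311/sin(37.9689°) = 13.969182
C = V + |VC|·bis = (-13.9395,-5.3497)
T_A = V + ((C−V)·d_A)·d_A = V + 11.0125·d_A = (-17.3919,-13.2201)
T_B = V + ((C−V)·d_B)·d_B = V + 11.0125·d_B = (-20.7352,-0.0884)
sweep = 180° − θ = 104.0622°

center=(-13.9395,-5.3497) T_A=(-17.3919,-13.2201) T_B=(-20.7352,-0.0884) sweep=104.0622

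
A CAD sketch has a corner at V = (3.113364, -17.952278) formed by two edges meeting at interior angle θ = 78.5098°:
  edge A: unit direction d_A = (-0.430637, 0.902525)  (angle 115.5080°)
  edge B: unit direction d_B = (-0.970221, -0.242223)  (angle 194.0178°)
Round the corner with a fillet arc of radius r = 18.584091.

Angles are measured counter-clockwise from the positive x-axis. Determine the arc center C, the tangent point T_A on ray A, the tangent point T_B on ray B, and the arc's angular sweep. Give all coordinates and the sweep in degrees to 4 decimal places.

bisector direction at 154.7629° = (-0.904551,0.426365)
center distance |VC| = r/sin(θ/2) = 18.584091/sin(39.2549°) = 29.369353
C = V + |VC|·bis = (-23.4527,-5.4302)
T_A = V + ((C−V)·d_A)·d_A = V + 22.7418·d_A = (-6.6801,2.5728)
T_B = V + ((C−V)·d_B)·d_B = V + 22.7418·d_B = (-18.9512,-23.4609)
sweep = 180° − θ = 101.4902°

center=(-23.4527,-5.4302) T_A=(-6.6801,2.5728) T_B=(-18.9512,-23.4609) sweep=101.4902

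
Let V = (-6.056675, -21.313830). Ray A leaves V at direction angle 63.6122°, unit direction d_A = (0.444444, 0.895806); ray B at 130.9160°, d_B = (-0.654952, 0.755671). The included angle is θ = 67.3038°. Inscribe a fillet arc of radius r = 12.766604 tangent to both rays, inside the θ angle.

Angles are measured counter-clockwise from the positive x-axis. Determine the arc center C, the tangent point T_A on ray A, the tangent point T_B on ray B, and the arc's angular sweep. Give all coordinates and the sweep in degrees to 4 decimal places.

bisector direction at 97.2641° = (-0.126443,0.991974)
center distance |VC| = r/sin(θ/2) = 12.766604/sin(33.6519°) = 23.038348
C = V + |VC|·bis = (-8.9697,1.5396)
T_A = V + ((C−V)·d_A)·d_A = V + 19.1776·d_A = (2.4667,-4.1344)
T_B = V + ((C−V)·d_B)·d_B = V + 19.1776·d_B = (-18.6171,-6.8219)
sweep = 180° − θ = 112.6962°

center=(-8.9697,1.5396) T_A=(2.4667,-4.1344) T_B=(-18.6171,-6.8219) sweep=112.6962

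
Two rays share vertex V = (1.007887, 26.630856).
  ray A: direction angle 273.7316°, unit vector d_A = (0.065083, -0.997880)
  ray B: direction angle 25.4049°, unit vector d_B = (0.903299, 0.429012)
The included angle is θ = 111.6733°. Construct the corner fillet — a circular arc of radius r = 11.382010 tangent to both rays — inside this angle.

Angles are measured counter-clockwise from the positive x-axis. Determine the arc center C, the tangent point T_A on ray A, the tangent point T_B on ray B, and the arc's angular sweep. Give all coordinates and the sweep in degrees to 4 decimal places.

center=(12.8685,19.6634) T_A=(1.5106,18.9227) T_B=(7.9855,29.9448) sweep=68.3267

bisector direction at 329.5683° = (0.862233,-0.506512)
center distance |VC| = r/sin(θ/2) = 11.382010/sin(55.8366°) = 13.755693
C = V + |VC|·bis = (12.8685,19.6634)
T_A = V + ((C−V)·d_A)·d_A = V + 7.7246·d_A = (1.5106,18.9227)
T_B = V + ((C−V)·d_B)·d_B = V + 7.7246·d_B = (7.9855,29.9448)
sweep = 180° − θ = 68.3267°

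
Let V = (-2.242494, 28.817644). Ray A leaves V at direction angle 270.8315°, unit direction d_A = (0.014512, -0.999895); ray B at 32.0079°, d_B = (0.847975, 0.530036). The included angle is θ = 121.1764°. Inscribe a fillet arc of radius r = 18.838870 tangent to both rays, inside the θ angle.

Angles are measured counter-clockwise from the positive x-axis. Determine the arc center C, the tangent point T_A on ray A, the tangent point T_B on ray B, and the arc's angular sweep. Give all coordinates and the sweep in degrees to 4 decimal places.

bisector direction at 331.4197° = (0.878148,-0.478390)
center distance |VC| = r/sin(θ/2) = 18.838870/sin(60.5882°) = 21.626215
C = V + |VC|·bis = (16.7485,18.4719)
T_A = V + ((C−V)·d_A)·d_A = V + 10.6203·d_A = (-2.0884,18.1985)
T_B = V + ((C−V)·d_B)·d_B = V + 10.6203·d_B = (6.7632,34.4468)
sweep = 180° − θ = 58.8236°

center=(16.7485,18.4719) T_A=(-2.0884,18.1985) T_B=(6.7632,34.4468) sweep=58.8236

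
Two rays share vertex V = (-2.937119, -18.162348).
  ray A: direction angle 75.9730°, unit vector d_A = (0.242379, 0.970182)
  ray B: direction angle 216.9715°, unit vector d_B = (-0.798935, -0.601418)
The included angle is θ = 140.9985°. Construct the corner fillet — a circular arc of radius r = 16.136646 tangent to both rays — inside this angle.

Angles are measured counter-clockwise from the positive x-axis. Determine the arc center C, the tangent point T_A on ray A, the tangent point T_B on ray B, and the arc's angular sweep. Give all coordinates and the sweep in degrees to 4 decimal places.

center=(-17.2075,-8.7070) T_A=(-1.5520,-12.6182) T_B=(-7.5027,-21.5992) sweep=39.0015

bisector direction at 146.4723° = (-0.833618,0.552341)
center distance |VC| = r/sin(θ/2) = 16.136646/sin(70.4993°) = 17.118619
C = V + |VC|·bis = (-17.2075,-8.7070)
T_A = V + ((C−V)·d_A)·d_A = V + 5.7145·d_A = (-1.5520,-12.6182)
T_B = V + ((C−V)·d_B)·d_B = V + 5.7145·d_B = (-7.5027,-21.5992)
sweep = 180° − θ = 39.0015°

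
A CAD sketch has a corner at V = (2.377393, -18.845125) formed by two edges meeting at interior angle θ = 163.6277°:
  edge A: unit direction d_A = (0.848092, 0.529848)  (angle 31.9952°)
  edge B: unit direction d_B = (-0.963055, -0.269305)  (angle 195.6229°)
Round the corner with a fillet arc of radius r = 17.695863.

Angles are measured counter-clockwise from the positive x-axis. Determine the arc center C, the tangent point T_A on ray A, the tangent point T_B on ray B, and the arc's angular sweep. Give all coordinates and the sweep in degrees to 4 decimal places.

bisector direction at 113.8090° = (-0.403690,0.914896)
center distance |VC| = r/sin(θ/2) = 17.695863/sin(81.8139°) = 17.878028
C = V + |VC|·bis = (-4.8398,-2.4886)
T_A = V + ((C−V)·d_A)·d_A = V + 2.5456·d_A = (4.5363,-17.4963)
T_B = V + ((C−V)·d_B)·d_B = V + 2.5456·d_B = (-0.0742,-19.5307)
sweep = 180° − θ = 16.3723°

center=(-4.8398,-2.4886) T_A=(4.5363,-17.4963) T_B=(-0.0742,-19.5307) sweep=16.3723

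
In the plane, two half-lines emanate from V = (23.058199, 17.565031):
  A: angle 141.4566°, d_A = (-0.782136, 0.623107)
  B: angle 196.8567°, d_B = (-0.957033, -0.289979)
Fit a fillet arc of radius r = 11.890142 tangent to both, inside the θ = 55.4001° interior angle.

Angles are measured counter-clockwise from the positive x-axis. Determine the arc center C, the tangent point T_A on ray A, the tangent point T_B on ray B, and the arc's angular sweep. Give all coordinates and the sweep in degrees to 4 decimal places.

center=(-2.0639,22.3770) T_A=(5.3449,31.6768) T_B=(1.3840,10.9978) sweep=124.5999

bisector direction at 169.1567° = (-0.982145,0.188124)
center distance |VC| = r/sin(θ/2) = 11.890142/sin(27.7001°) = 25.578844
C = V + |VC|·bis = (-2.0639,22.3770)
T_A = V + ((C−V)·d_A)·d_A = V + 22.6473·d_A = (5.3449,31.6768)
T_B = V + ((C−V)·d_B)·d_B = V + 22.6473·d_B = (1.3840,10.9978)
sweep = 180° − θ = 124.5999°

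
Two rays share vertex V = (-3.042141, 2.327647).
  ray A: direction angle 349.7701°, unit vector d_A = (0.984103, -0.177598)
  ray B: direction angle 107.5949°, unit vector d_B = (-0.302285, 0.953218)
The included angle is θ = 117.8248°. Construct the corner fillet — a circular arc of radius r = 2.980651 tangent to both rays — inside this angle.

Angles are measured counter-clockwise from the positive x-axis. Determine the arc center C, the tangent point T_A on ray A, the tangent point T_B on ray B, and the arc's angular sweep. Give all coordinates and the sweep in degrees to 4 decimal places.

bisector direction at 48.6825° = (0.660231,0.751063)
center distance |VC| = r/sin(θ/2) = 2.980651/sin(58.9124°) = 3.480528
C = V + |VC|·bis = (-0.7442,4.9417)
T_A = V + ((C−V)·d_A)·d_A = V + 1.7972·d_A = (-1.2735,2.0085)
T_B = V + ((C−V)·d_B)·d_B = V + 1.7972·d_B = (-3.5854,4.0407)
sweep = 180° − θ = 62.1752°

center=(-0.7442,4.9417) T_A=(-1.2735,2.0085) T_B=(-3.5854,4.0407) sweep=62.1752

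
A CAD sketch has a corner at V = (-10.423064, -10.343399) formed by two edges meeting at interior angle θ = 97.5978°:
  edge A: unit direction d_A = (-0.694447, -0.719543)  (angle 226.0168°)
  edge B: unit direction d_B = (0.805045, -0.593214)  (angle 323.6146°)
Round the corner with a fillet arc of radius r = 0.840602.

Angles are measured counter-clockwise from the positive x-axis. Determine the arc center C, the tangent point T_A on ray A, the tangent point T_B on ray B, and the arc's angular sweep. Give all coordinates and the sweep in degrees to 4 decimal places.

center=(-10.3293,-11.4567) T_A=(-10.9341,-10.8729) T_B=(-9.8306,-10.7800) sweep=82.4022

bisector direction at 274.8157° = (0.083951,-0.996470)
center distance |VC| = r/sin(θ/2) = 0.840602/sin(48.7989°) = 1.117224
C = V + |VC|·bis = (-10.3293,-11.4567)
T_A = V + ((C−V)·d_A)·d_A = V + 0.7359·d_A = (-10.9341,-10.8729)
T_B = V + ((C−V)·d_B)·d_B = V + 0.7359·d_B = (-9.8306,-10.7800)
sweep = 180° − θ = 82.4022°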